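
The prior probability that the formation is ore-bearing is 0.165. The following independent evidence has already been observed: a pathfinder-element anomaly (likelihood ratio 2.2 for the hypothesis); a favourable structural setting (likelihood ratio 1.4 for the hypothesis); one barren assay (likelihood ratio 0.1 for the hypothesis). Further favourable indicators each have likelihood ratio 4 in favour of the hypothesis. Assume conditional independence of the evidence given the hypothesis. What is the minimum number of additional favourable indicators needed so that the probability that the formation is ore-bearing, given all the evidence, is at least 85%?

Prior odds = 0.165/0.835 = 33/167.
Combined Bayes factor of the evidence already in hand = 2.2 × 1.4 × 0.1 = 0.308.
Odds after that evidence = (33/167) × 0.308 = 2541/41750.
Target odds = 0.85/0.15 = 17/3.
Need 4ⁿ ≥ 17/3 ÷ (2541/41750) = 709750/7623.
4³ = 64 falls short of 709750/7623 but 4⁴ = 256 reaches it, so n = 4.

4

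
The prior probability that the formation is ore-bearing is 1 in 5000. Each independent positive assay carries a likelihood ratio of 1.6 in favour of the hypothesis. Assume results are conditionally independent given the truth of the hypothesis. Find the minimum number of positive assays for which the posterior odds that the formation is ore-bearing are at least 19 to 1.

25

Prior odds = 0.0002/0.9998 = 1/4999.
Likelihood ratio per positive assay = 1.6.
Target odds = 19.
Require 1.6ⁿ ≥ 19 ÷ (1/4999) = 94981.
1.6²⁴ ≈79228.2 falls short of 94981 but 1.6²⁵ ≈126765 reaches it, so n = 25.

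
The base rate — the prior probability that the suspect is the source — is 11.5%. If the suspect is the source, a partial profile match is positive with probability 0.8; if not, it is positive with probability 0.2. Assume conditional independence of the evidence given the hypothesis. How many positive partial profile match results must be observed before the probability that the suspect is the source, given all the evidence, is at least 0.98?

5

Prior odds = 0.115/0.885 = 23/177.
Likelihood ratio of a positive = 0.8/0.2 = 4.
Target posterior odds = 0.98/0.02 = 49.
Need (23/177) × 4ⁿ ≥ 49, i.e. 4ⁿ ≥ 8673/23.
4⁴ = 256 falls short of 8673/23 but 4⁵ = 1024 reaches it, so n = 5.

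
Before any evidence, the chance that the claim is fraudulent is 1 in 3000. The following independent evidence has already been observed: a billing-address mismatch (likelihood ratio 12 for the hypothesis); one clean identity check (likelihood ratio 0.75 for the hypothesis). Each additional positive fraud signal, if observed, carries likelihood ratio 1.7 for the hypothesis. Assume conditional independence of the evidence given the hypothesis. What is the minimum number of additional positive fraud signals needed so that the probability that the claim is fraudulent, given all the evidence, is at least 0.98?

19

Prior odds = (1/3000)/(2999/3000) = 1/2999.
Combined Bayes factor of the evidence already in hand = 12 × 0.75 = 9.
Odds after that evidence = (1/2999) × 9 = 9/2999.
Target odds = 0.98/0.02 = 49.
Need 1.7ⁿ ≥ 49 ÷ (9/2999) = 146951/9.
1.7¹⁸ ≈14063.1 falls short of 146951/9 but 1.7¹⁹ ≈23907.2 reaches it, so n = 19.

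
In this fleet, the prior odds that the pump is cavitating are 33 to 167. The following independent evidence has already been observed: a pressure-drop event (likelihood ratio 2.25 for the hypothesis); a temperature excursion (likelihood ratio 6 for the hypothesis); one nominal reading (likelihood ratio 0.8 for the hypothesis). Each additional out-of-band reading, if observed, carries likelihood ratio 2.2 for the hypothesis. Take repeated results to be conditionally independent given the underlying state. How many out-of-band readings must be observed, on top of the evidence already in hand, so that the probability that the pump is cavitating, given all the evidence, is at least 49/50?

4

Prior odds = 33/167.
Combined Bayes factor of the evidence already in hand = 2.25 × 6 × 0.8 = 10.8.
Odds after that evidence = (33/167) × 10.8 = 1782/835.
Target odds = 0.98/0.02 = 49.
Need 2.2ⁿ ≥ 49 ÷ (1782/835) = 40915/1782.
2.2³ = 10.648 falls short of 40915/1782 but 2.2⁴ = 23.4256 reaches it, so n = 4.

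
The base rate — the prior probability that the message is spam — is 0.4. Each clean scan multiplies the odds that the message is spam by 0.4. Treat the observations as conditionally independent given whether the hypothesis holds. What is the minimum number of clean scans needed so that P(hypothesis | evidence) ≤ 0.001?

8

Prior odds: 0.4 ÷ 0.6 = 2/3.
Likelihood ratio per clean scan = 0.4.
Target posterior odds = 0.001/0.999 = 1/999.
Require 0.4ⁿ ≤ 1/999 ÷ (2/3) = 1/666.
0.4⁷ = 128/78125 is still above 1/666 but 0.4⁸ = 256/390625 is at or below it, so n = 8.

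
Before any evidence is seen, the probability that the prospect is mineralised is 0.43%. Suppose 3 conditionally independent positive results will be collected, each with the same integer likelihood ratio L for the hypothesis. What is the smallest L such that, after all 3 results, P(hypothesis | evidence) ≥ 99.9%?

62

Prior odds = 0.0043/0.9957 = 43/9957.
Target odds = 0.999/0.001 = 999.
Need L³ ≥ 999 ÷ (43/9957) = 9947043/43.
61³ = 226981 < 9947043/43 ≤ 238328 = 62³, so L = 62.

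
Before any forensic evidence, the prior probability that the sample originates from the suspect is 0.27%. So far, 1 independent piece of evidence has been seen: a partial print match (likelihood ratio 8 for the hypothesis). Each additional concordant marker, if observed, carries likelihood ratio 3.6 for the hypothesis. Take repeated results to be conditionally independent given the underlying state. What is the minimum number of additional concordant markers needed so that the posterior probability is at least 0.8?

Prior odds = 0.0027/0.9973 = 27/9973.
Bayes factor of the evidence already in hand = 8.
Odds after that evidence = (27/9973) × 8 = 216/9973.
Target odds = 0.8/0.2 = 4.
Need 3.6ⁿ ≥ 4 ÷ (216/9973) = 9973/54.
3.6⁴ = 167.9616 falls short of 9973/54 but 3.6⁵ = 604.66176 reaches it, so n = 5.

5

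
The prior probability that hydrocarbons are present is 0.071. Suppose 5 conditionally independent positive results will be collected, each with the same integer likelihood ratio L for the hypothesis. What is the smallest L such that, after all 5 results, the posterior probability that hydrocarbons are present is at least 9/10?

Prior odds = 0.071/0.929 = 71/929.
Target odds = 0.9/0.1 = 9.
Need L⁵ ≥ 9 ÷ (71/929) = 8361/71.
2⁵ = 32 < 8361/71 ≤ 243 = 3⁵, so L = 3.

3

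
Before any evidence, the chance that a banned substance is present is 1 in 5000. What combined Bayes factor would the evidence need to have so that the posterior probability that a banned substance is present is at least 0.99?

494901

Prior odds = 0.0002/0.9998 = 1/4999.
Target odds = 0.99/0.01 = 99.
Required Bayes factor = 99 ÷ (1/4999) = 494901.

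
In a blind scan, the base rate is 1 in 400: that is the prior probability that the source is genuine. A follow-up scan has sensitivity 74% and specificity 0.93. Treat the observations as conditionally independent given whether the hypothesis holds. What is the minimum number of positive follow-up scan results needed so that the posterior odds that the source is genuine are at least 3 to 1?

Prior odds: 0.0025 ÷ 0.9975 = 1/399.
False-positive rate = 1 − 0.93 = 0.07; likelihood ratio of a positive = 0.74/0.07 = 74/7.
Target odds = 3.
Require (74/7)ⁿ ≥ 3 ÷ (1/399) = 1197.
(74/7)³ = 405224/343 falls short of 1197 but (74/7)⁴ = 29986576/2401 reaches it, so n = 4.

4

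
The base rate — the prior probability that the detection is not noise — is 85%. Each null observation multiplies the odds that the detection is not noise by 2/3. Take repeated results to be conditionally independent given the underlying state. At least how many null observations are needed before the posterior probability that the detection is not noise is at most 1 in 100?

16

Prior odds = 0.85/0.15 = 17/3.
Likelihood ratio per null observation = 2/3.
Target odds: 0.01 ÷ 0.99 = 1/99.
Require (2/3)ⁿ ≤ 1/99 ÷ (17/3) = 1/561.
(2/3)¹⁵ = 32768/14348907 is still above 1/561 but (2/3)¹⁶ = 65536/43046721 is at or below it, so n = 16.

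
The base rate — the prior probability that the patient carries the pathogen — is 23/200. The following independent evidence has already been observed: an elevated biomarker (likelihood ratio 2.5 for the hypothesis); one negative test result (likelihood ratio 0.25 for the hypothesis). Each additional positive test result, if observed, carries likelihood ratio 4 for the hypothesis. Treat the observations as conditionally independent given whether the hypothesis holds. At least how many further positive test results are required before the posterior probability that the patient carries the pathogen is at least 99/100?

Prior odds = 0.115/0.885 = 23/177.
Combined Bayes factor of the evidence already in hand = 2.5 × 0.25 = 0.625.
Odds after that evidence = (23/177) × 0.625 = 115/1416.
Target odds = 0.99/0.01 = 99.
Need 4ⁿ ≥ 99 ÷ (115/1416) = 140184/115.
4⁵ = 1024 falls short of 140184/115 but 4⁶ = 4096 reaches it, so n = 6.

6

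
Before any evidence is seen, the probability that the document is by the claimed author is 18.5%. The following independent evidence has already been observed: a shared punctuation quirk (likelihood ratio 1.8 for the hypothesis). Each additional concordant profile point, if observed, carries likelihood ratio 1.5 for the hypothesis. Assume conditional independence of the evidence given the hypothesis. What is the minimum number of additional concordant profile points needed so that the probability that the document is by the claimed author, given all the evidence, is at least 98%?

Prior odds = 0.185/0.815 = 37/163.
Bayes factor of the evidence already in hand = 1.8.
Odds after that evidence = (37/163) × 1.8 = 333/815.
Target odds = 0.98/0.02 = 49.
Need 1.5ⁿ ≥ 49 ÷ (333/815) = 39935/333.
1.5¹¹ = 177147/2048 falls short of 39935/333 but 1.5¹² = 531441/4096 reaches it, so n = 12.

12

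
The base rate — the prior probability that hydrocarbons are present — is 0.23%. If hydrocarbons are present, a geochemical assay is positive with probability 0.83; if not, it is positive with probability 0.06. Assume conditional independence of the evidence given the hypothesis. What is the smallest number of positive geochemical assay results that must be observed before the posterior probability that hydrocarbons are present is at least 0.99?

Prior odds = 0.0023/0.9977 = 23/9977.
Likelihood ratio of a positive = 0.83/0.06 = 83/6.
Target posterior odds = 0.99/0.01 = 99.
Require (83/6)ⁿ ≥ 99 ÷ (23/9977) = 987723/23.
(83/6)⁴ = 47458321/1296 falls short of 987723/23 but (83/6)⁵ ≈506564 reaches it, so n = 5.

5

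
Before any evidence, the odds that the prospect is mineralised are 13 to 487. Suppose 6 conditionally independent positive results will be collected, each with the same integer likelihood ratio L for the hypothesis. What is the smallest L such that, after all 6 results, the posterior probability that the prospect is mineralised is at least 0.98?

Prior odds = 13/487.
Target odds = 0.98/0.02 = 49.
Need L⁶ ≥ 49 ÷ (13/487) = 23863/13.
3⁶ = 729 < 23863/13 ≤ 4096 = 4⁶, so L = 4.

4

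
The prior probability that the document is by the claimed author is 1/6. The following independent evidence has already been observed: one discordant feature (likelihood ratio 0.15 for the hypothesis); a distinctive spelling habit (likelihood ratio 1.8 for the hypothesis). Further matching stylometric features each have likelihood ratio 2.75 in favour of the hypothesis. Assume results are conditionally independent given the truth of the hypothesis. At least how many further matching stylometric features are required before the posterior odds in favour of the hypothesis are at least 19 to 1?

6

Prior odds = (1/6)/(5/6) = 0.2.
Combined Bayes factor of the evidence already in hand = 0.15 × 1.8 = 0.27.
Odds after that evidence = 0.2 × 0.27 = 0.054.
Target odds = 19.
Need 2.75ⁿ ≥ 19 ÷ 0.054 = 9500/27.
2.75⁵ = 161051/1024 falls short of 9500/27 but 2.75⁶ = 1771561/4096 reaches it, so n = 6.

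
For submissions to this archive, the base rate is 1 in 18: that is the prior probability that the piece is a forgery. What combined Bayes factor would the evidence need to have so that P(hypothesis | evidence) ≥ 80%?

Prior odds = (1/18)/(17/18) = 1/17.
Target odds = 0.8/0.2 = 4.
Required Bayes factor = 4 ÷ (1/17) = 68.

68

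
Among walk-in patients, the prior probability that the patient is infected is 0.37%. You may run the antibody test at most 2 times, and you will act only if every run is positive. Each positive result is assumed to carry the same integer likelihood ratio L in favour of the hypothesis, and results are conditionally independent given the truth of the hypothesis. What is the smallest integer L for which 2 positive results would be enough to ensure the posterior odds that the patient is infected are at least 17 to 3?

Prior odds = 0.0037/0.9963 = 37/9963.
Target odds = 17/3.
Need L² ≥ 17/3 ÷ (37/9963) = 56457/37.
39² = 1521 < 56457/37 ≤ 1600 = 40², so L = 40.

40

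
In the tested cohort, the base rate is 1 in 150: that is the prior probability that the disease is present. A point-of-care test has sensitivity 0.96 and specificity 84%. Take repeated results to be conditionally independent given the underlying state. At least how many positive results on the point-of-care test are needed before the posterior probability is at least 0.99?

Prior odds = (1/150)/(149/150) = 1/149.
False-positive rate = 1 − 0.84 = 0.16; likelihood ratio of a positive = 0.96/0.16 = 6.
Target odds: 0.99 ÷ 0.01 = 99.
Need (1/149) × 6ⁿ ≥ 99, i.e. 6ⁿ ≥ 14751.
6⁵ = 7776 falls short of 14751 but 6⁶ = 46656 reaches it, so n = 6.

6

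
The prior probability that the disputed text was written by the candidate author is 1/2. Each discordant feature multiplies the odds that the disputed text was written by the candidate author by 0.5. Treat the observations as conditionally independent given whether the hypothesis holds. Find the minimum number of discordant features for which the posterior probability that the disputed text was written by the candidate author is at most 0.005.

Prior odds = 0.5/0.5 = 1.
Likelihood ratio per discordant feature = 0.5.
Target odds: 0.005 ÷ 0.995 = 1/199.
Need 1 × 0.5ⁿ ≤ 1/199, i.e. 0.5ⁿ ≤ 1/199.
0.5⁷ = 0.0078125 is still above 1/199 but 0.5⁸ = 0.00390625 is at or below it, so n = 8.

8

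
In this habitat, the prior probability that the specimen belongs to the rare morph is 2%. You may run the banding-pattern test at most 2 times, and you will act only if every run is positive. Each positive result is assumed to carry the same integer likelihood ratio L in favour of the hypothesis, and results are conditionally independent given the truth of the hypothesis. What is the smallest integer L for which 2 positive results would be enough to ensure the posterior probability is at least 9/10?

Prior odds = 0.02/0.98 = 1/49.
Target odds = 0.9/0.1 = 9.
Need L² ≥ 9 ÷ (1/49) = 441.
20² = 400 < 441 ≤ 441 = 21², so L = 21.

21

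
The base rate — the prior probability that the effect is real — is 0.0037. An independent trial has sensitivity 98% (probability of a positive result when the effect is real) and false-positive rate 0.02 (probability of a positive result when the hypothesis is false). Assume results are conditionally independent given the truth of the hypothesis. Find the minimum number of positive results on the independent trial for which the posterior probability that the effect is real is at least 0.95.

3

Prior odds: 0.0037 ÷ 0.9963 = 37/9963.
Likelihood ratio of a positive result = 0.98/0.02 = 49.
Target odds: 0.95 ÷ 0.05 = 19.
Require 49ⁿ ≥ 19 ÷ (37/9963) = 189297/37.
49² = 2401 falls short of 189297/37 but 49³ = 117649 reaches it, so n = 3.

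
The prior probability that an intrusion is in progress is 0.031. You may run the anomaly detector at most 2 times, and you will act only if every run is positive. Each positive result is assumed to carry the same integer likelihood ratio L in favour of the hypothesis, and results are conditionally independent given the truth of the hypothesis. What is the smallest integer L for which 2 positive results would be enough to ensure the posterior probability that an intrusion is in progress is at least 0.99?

Prior odds = 0.031/0.969 = 31/969.
Target odds = 0.99/0.01 = 99.
Need L² ≥ 99 ÷ (31/969) = 95931/31.
55² = 3025 < 95931/31 ≤ 3136 = 56², so L = 56.

56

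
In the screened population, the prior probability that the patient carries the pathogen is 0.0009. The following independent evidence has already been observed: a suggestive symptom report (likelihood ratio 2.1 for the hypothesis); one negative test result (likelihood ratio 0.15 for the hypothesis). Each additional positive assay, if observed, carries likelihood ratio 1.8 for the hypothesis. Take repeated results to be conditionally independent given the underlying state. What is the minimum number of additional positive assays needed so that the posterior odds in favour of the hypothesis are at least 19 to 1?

19

Prior odds = 0.0009/0.9991 = 9/9991.
Combined Bayes factor of the evidence already in hand = 2.1 × 0.15 = 0.315.
Odds after that evidence = (9/9991) × 0.315 = 567/1998200.
Target odds = 19.
Need 1.8ⁿ ≥ 19 ÷ (567/1998200) = 37965800/567.
1.8¹⁸ ≈39346.4 falls short of 37965800/567 but 1.8¹⁹ ≈70823.5 reaches it, so n = 19.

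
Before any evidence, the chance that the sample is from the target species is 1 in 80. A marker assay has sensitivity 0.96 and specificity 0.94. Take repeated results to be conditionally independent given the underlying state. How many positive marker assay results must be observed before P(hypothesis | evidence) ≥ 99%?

4

Prior odds: 0.0125 ÷ 0.9875 = 1/79.
False-positive rate = 1 − 0.94 = 0.06; likelihood ratio of a positive = 0.96/0.06 = 16.
Target odds: 0.99 ÷ 0.01 = 99.
Need (1/79) × 16ⁿ ≥ 99, i.e. 16ⁿ ≥ 7821.
16³ = 4096 falls short of 7821 but 16⁴ = 65536 reaches it, so n = 4.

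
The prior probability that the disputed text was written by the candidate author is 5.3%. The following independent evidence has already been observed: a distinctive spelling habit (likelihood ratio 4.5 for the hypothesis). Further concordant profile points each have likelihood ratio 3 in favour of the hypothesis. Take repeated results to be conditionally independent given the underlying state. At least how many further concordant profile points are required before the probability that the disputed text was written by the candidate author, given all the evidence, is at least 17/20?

3

Prior odds = 0.053/0.947 = 53/947.
Bayes factor of the evidence already in hand = 4.5.
Odds after that evidence = (53/947) × 4.5 = 477/1894.
Target odds = 0.85/0.15 = 17/3.
Need 3ⁿ ≥ 17/3 ÷ (477/1894) = 32198/1431.
3² = 9 falls short of 32198/1431 but 3³ = 27 reaches it, so n = 3.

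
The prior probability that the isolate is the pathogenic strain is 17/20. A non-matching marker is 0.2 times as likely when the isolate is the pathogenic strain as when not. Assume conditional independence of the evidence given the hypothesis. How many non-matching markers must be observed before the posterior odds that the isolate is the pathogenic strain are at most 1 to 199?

5

Prior odds = 0.85/0.15 = 17/3.
Likelihood ratio per non-matching marker = 0.2.
Target odds = 1/199.
Need (17/3) × 0.2ⁿ ≤ 1/199, i.e. 0.2ⁿ ≤ 3/3383.
0.2⁴ = 0.0016 is still above 3/3383 but 0.2⁵ = 0.00032 is at or below it, so n = 5.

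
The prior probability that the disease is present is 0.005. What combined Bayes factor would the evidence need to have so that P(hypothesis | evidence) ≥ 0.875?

1393

Prior odds = 0.005/0.995 = 1/199.
Target odds = 0.875/0.125 = 7.
Required Bayes factor = 7 ÷ (1/199) = 1393.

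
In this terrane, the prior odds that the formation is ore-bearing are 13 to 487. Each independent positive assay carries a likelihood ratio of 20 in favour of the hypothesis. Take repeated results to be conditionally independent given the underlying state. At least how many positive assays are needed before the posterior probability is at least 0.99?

Prior odds = 13/487.
Likelihood ratio per positive assay = 20.
Target posterior odds = 0.99/0.01 = 99.
Require 20ⁿ ≥ 99 ÷ (13/487) = 48213/13.
20² = 400 falls short of 48213/13 but 20³ = 8000 reaches it, so n = 3.

3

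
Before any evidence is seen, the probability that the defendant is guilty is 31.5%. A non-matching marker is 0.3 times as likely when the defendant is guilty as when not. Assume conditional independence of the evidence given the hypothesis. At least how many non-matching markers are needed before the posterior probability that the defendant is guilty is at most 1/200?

4

Prior odds: 0.315 ÷ 0.685 = 63/137.
Likelihood ratio per non-matching marker = 0.3.
Target posterior odds = 0.005/0.995 = 1/199.
Need (63/137) × 0.3ⁿ ≤ 1/199, i.e. 0.3ⁿ ≤ 137/12537.
0.3³ = 0.027 is still above 137/12537 but 0.3⁴ = 0.0081 is at or below it, so n = 4.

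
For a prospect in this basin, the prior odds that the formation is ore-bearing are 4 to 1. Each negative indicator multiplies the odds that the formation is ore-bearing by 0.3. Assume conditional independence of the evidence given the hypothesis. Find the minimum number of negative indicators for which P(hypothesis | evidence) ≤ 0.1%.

Prior odds = 4.
Likelihood ratio per negative indicator = 0.3.
Target posterior odds = 0.001/0.999 = 1/999.
Need 4 × 0.3ⁿ ≤ 1/999, i.e. 0.3ⁿ ≤ 1/3996.
0.3⁶ = 729/1000000 is still above 1/3996 but 0.3⁷ = 2187/10000000 is at or below it, so n = 7.

7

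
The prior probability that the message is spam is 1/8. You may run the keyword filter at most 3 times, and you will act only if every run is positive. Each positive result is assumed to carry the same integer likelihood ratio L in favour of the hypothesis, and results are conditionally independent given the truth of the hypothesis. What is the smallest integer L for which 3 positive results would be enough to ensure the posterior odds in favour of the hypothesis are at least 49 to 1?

7

Prior odds = 0.125/0.875 = 1/7.
Target odds = 49.
Need L³ ≥ 49 ÷ (1/7) = 343.
6³ = 216 < 343 ≤ 343 = 7³, so L = 7.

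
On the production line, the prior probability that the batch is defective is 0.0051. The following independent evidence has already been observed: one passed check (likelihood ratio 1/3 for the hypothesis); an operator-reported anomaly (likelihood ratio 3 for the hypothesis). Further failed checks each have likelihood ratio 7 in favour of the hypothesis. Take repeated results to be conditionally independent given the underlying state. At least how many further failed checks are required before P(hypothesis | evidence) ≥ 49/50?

5

Prior odds = 0.0051/0.9949 = 51/9949.
Combined Bayes factor of the evidence already in hand = (1/3) × 3 = 1.
Odds after that evidence = (51/9949) × 1 = 51/9949.
Target odds = 0.98/0.02 = 49.
Need 7ⁿ ≥ 49 ÷ (51/9949) = 487501/51.
7⁴ = 2401 falls short of 487501/51 but 7⁵ = 16807 reaches it, so n = 5.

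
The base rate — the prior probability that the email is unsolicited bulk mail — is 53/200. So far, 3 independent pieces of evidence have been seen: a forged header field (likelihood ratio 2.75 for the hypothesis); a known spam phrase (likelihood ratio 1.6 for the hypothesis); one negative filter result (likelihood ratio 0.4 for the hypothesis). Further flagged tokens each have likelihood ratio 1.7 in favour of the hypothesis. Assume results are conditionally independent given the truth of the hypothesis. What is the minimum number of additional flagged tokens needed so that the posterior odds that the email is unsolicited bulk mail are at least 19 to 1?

7

Prior odds = 0.265/0.735 = 53/147.
Combined Bayes factor of the evidence already in hand = 2.75 × 1.6 × 0.4 = 1.76.
Odds after that evidence = (53/147) × 1.76 = 2332/3675.
Target odds = 19.
Need 1.7ⁿ ≥ 19 ÷ (2332/3675) = 69825/2332.
1.7⁶ = 24137569/1000000 falls short of 69825/2332 but 1.7⁷ = 410338673/10000000 reaches it, so n = 7.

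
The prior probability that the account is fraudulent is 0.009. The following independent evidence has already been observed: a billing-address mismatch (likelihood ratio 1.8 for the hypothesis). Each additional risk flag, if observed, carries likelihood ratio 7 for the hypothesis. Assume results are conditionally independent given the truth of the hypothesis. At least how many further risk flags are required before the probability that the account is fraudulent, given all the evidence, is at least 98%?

Prior odds = 0.009/0.991 = 9/991.
Bayes factor of the evidence already in hand = 1.8.
Odds after that evidence = (9/991) × 1.8 = 81/4955.
Target odds = 0.98/0.02 = 49.
Need 7ⁿ ≥ 49 ÷ (81/4955) = 242795/81.
7⁴ = 2401 falls short of 242795/81 but 7⁵ = 16807 reaches it, so n = 5.

5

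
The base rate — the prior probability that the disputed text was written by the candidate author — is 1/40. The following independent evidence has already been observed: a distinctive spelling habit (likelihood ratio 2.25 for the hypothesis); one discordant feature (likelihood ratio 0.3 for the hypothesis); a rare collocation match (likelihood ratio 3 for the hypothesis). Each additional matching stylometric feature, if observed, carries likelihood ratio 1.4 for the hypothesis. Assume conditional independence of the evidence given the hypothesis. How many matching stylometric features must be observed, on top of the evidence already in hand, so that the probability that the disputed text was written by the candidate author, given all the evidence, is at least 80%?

13

Prior odds = 0.025/0.975 = 1/39.
Combined Bayes factor of the evidence already in hand = 2.25 × 0.3 × 3 = 2.025.
Odds after that evidence = (1/39) × 2.025 = 27/520.
Target odds = 0.8/0.2 = 4.
Need 1.4ⁿ ≥ 4 ÷ (27/520) = 2080/27.
1.4¹² ≈56.6939 falls short of 2080/27 but 1.4¹³ ≈79.3715 reaches it, so n = 13.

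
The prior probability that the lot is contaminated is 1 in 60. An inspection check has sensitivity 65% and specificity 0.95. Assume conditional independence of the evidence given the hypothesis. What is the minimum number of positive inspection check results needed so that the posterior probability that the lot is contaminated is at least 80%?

3

Prior odds: (1/60) ÷ (59/60) = 1/59.
False-positive rate = 1 − 0.95 = 0.05; likelihood ratio of a positive = 0.65/0.05 = 13.
Target odds: 0.8 ÷ 0.2 = 4.
Need (1/59) × 13ⁿ ≥ 4, i.e. 13ⁿ ≥ 236.
13² = 169 falls short of 236 but 13³ = 2197 reaches it, so n = 3.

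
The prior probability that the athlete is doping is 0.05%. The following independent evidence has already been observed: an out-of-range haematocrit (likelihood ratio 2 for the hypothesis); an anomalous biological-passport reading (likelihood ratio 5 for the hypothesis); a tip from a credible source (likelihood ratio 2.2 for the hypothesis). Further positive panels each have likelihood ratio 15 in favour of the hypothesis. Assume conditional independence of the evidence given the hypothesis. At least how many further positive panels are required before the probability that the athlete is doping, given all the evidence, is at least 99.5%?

4

Prior odds = 0.0005/0.9995 = 1/1999.
Combined Bayes factor of the evidence already in hand = 2 × 5 × 2.2 = 22.
Odds after that evidence = (1/1999) × 22 = 22/1999.
Target odds = 0.995/0.005 = 199.
Need 15ⁿ ≥ 199 ÷ (22/1999) = 397801/22.
15³ = 3375 falls short of 397801/22 but 15⁴ = 50625 reaches it, so n = 4.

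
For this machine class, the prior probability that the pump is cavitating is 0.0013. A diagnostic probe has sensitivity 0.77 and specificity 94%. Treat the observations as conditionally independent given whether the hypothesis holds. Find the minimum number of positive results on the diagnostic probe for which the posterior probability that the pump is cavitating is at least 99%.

Prior odds = 0.0013/0.9987 = 13/9987.
False-positive rate = 1 − 0.94 = 0.06; likelihood ratio of a positive = 0.77/0.06 = 77/6.
Target odds: 0.99 ÷ 0.01 = 99.
Require (77/6)ⁿ ≥ 99 ÷ (13/9987) = 988713/13.
(77/6)⁴ = 35153041/1296 falls short of 988713/13 but (77/6)⁵ ≈348095 reaches it, so n = 5.

5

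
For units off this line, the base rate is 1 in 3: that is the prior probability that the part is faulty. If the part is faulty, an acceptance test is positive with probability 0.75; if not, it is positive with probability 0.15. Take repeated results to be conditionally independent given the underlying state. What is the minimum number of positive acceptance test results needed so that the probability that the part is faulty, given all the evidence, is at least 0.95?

3

Prior odds: (1/3) ÷ (2/3) = 0.5.
Likelihood ratio of a positive = 0.75/0.15 = 5.
Target posterior odds = 0.95/0.05 = 19.
Need 0.5 × 5ⁿ ≥ 19, i.e. 5ⁿ ≥ 38.
5² = 25 falls short of 38 but 5³ = 125 reaches it, so n = 3.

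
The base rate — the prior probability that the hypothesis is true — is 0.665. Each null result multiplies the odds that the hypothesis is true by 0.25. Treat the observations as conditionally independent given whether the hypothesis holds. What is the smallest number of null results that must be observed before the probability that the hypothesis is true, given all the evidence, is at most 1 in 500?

5

Prior odds = 0.665/0.335 = 133/67.
Likelihood ratio per null result = 0.25.
Target odds: 0.002 ÷ 0.998 = 1/499.
Need (133/67) × 0.25ⁿ ≤ 1/499, i.e. 0.25ⁿ ≤ 67/66367.
0.25⁴ = 0.00390625 is still above 67/66367 but 0.25⁵ = 1/1024 is at or below it, so n = 5.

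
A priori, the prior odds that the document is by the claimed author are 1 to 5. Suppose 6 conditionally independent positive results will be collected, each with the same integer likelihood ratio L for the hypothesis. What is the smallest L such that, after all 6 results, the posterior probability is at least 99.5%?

Prior odds = 0.2.
Target odds = 0.995/0.005 = 199.
Need L⁶ ≥ 199 ÷ 0.2 = 995.
3⁶ = 729 < 995 ≤ 4096 = 4⁶, so L = 4.

4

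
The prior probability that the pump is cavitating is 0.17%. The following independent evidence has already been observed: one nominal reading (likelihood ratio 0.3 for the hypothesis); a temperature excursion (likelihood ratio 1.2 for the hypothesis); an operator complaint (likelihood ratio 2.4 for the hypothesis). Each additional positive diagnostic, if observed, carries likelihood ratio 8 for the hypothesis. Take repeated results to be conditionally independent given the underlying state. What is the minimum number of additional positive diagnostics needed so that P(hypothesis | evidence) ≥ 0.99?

6

Prior odds = 0.0017/0.9983 = 17/9983.
Combined Bayes factor of the evidence already in hand = 0.3 × 1.2 × 2.4 = 0.864.
Odds after that evidence = (17/9983) × 0.864 = 1836/1247875.
Target odds = 0.99/0.01 = 99.
Need 8ⁿ ≥ 99 ÷ (1836/1247875) = 13726625/204.
8⁵ = 32768 falls short of 13726625/204 but 8⁶ = 262144 reaches it, so n = 6.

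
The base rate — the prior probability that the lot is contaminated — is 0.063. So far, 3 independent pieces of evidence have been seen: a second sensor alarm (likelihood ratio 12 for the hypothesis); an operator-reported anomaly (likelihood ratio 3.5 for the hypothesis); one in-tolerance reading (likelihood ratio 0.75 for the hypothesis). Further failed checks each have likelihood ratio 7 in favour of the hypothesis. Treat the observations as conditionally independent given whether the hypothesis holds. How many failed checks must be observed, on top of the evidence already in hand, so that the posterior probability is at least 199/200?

3

Prior odds = 0.063/0.937 = 63/937.
Combined Bayes factor of the evidence already in hand = 12 × 3.5 × 0.75 = 31.5.
Odds after that evidence = (63/937) × 31.5 = 3969/1874.
Target odds = 0.995/0.005 = 199.
Need 7ⁿ ≥ 199 ÷ (3969/1874) = 372926/3969.
7² = 49 falls short of 372926/3969 but 7³ = 343 reaches it, so n = 3.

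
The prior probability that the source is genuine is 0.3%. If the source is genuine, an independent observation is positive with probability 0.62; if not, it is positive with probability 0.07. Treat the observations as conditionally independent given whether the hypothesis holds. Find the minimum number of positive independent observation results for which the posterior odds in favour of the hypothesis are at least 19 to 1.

5

Prior odds: 0.003 ÷ 0.997 = 3/997.
Likelihood ratio of a positive = 0.62/0.07 = 62/7.
Target odds = 19.
Require (62/7)ⁿ ≥ 19 ÷ (3/997) = 18943/3.
(62/7)⁴ = 14776336/2401 falls short of 18943/3 but (62/7)⁵ = 916132832/16807 reaches it, so n = 5.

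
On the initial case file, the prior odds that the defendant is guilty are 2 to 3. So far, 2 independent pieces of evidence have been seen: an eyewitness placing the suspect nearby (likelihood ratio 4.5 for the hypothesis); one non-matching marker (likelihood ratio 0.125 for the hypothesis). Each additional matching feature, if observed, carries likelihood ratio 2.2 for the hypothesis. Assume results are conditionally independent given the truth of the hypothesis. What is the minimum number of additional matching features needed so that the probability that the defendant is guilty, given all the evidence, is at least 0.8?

Prior odds = 2/3.
Combined Bayes factor of the evidence already in hand = 4.5 × 0.125 = 0.5625.
Odds after that evidence = (2/3) × 0.5625 = 0.375.
Target odds = 0.8/0.2 = 4.
Need 2.2ⁿ ≥ 4 ÷ 0.375 = 32/3.
2.2³ = 10.648 falls short of 32/3 but 2.2⁴ = 23.4256 reaches it, so n = 4.

4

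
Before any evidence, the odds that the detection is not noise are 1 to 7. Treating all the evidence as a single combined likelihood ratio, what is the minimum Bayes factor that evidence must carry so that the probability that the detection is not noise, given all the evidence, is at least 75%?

21

Prior odds = 1/7.
Target odds = 0.75/0.25 = 3.
Required Bayes factor = 3 ÷ (1/7) = 21.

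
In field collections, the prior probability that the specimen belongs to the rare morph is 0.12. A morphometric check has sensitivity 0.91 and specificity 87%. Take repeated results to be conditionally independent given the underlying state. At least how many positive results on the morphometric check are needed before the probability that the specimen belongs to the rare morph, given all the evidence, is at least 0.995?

Prior odds = 0.12/0.88 = 3/22.
False-positive rate = 1 − 0.87 = 0.13; likelihood ratio of a positive = 0.91/0.13 = 7.
Target odds: 0.995 ÷ 0.005 = 199.
Require 7ⁿ ≥ 199 ÷ (3/22) = 4378/3.
7³ = 343 falls short of 4378/3 but 7⁴ = 2401 reaches it, so n = 4.

4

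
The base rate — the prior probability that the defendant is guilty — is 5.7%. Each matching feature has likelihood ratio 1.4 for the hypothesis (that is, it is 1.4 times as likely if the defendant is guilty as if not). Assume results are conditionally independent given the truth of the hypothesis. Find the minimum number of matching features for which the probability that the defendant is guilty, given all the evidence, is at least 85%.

14

Prior odds = 0.057/0.943 = 57/943.
Likelihood ratio per matching feature = 1.4.
Target odds: 0.85 ÷ 0.15 = 17/3.
Need (57/943) × 1.4ⁿ ≥ 17/3, i.e. 1.4ⁿ ≥ 16031/171.
1.4¹³ ≈79.3715 falls short of 16031/171 but 1.4¹⁴ ≈111.12 reaches it, so n = 14.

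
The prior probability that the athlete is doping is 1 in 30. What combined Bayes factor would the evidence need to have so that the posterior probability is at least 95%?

Prior odds = (1/30)/(29/30) = 1/29.
Target odds = 0.95/0.05 = 19.
Required Bayes factor = 19 ÷ (1/29) = 551.

551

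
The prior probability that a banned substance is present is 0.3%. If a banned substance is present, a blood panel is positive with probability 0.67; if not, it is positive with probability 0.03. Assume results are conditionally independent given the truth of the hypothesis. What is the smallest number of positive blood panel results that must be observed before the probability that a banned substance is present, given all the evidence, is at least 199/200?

Prior odds = 0.003/0.997 = 3/997.
Likelihood ratio of a positive = 0.67/0.03 = 67/3.
Target odds: 0.995 ÷ 0.005 = 199.
Require (67/3)ⁿ ≥ 199 ÷ (3/997) = 198403/3.
(67/3)³ = 300763/27 falls short of 198403/3 but (67/3)⁴ = 20151121/81 reaches it, so n = 4.

4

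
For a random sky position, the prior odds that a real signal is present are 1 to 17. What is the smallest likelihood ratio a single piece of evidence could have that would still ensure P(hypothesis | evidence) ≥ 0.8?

68

Prior odds = 1/17.
Target odds = 0.8/0.2 = 4.
Required Bayes factor = 4 ÷ (1/17) = 68.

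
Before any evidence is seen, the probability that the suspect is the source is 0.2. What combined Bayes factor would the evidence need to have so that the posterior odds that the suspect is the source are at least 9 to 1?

36

Prior odds = 0.2/0.8 = 0.25.
Target odds = 9.
Required Bayes factor = 9 ÷ 0.25 = 36.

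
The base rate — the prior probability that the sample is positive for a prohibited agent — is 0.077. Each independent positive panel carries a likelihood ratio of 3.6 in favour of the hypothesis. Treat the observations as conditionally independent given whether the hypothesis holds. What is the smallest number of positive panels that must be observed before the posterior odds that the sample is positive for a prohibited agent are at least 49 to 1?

Prior odds = 0.077/0.923 = 77/923.
Likelihood ratio per positive panel = 3.6.
Target odds = 49.
Need (77/923) × 3.6ⁿ ≥ 49, i.e. 3.6ⁿ ≥ 6461/11.
3.6⁴ = 167.9616 falls short of 6461/11 but 3.6⁵ = 604.66176 reaches it, so n = 5.

5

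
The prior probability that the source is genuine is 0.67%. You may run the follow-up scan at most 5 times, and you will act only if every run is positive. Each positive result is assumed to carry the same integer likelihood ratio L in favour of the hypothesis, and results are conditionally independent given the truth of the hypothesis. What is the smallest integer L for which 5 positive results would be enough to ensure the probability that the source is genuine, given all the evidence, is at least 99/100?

Prior odds = 0.0067/0.9933 = 67/9933.
Target odds = 0.99/0.01 = 99.
Need L⁵ ≥ 99 ÷ (67/9933) = 983367/67.
6⁵ = 7776 < 983367/67 ≤ 16807 = 7⁵, so L = 7.

7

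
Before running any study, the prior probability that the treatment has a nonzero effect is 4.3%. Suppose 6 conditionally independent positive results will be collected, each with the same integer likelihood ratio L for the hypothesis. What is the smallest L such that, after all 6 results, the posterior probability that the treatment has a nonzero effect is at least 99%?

4

Prior odds = 0.043/0.957 = 43/957.
Target odds = 0.99/0.01 = 99.
Need L⁶ ≥ 99 ÷ (43/957) = 94743/43.
3⁶ = 729 < 94743/43 ≤ 4096 = 4⁶, so L = 4.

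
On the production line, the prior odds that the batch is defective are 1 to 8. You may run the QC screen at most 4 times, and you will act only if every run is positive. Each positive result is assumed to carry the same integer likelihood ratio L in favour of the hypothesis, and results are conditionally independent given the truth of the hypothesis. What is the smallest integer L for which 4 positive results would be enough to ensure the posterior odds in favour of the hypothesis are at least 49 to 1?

5

Prior odds = 0.125.
Target odds = 49.
Need L⁴ ≥ 49 ÷ 0.125 = 392.
4⁴ = 256 < 392 ≤ 625 = 5⁴, so L = 5.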